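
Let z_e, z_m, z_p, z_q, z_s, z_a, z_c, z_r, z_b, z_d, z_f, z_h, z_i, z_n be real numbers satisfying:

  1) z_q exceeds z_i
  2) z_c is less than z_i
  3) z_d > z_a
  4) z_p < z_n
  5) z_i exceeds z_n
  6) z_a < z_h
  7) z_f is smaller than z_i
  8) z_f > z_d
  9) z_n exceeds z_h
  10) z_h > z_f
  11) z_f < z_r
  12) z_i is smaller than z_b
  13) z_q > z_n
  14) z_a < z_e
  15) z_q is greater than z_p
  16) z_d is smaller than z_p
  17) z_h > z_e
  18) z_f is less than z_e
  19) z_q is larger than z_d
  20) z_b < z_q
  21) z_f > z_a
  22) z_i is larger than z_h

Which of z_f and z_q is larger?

Following the relations from z_f: z_f < z_e < z_h < z_n < z_i < z_q.
So z_f < z_q; z_q is the larger of the two.

z_q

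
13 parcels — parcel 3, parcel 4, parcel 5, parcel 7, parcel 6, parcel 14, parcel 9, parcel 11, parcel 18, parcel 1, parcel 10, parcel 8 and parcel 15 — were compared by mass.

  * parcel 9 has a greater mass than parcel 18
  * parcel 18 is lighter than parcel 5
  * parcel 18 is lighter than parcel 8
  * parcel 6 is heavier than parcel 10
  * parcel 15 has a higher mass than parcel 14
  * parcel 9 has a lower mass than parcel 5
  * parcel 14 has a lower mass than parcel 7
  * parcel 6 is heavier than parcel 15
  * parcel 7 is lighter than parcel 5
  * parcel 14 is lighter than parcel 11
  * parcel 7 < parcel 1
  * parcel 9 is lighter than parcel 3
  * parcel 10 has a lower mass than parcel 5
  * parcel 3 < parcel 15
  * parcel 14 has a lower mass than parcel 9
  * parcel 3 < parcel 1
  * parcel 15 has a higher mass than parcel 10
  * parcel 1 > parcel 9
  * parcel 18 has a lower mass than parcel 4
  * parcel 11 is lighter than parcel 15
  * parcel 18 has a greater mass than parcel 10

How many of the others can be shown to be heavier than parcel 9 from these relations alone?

The elements the relations force above parcel 9 are parcel 5, parcel 3, parcel 15, parcel 1, parcel 6 — no chain reaches any other.
That is 5.

5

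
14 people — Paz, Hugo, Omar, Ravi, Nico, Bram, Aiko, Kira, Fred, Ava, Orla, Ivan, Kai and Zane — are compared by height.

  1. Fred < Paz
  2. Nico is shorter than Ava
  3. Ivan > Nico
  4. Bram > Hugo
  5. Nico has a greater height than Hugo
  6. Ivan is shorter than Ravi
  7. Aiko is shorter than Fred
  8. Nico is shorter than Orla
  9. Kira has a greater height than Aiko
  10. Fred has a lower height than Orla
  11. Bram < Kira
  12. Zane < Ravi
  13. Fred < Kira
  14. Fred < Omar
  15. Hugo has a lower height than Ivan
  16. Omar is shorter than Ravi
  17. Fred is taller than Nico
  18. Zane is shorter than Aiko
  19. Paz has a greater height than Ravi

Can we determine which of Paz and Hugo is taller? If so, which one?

Hugo < Nico and Nico < Fred give Hugo < Fred.
With Fred < Omar: Hugo < Nico < Fred < Omar.
With Omar < Ravi: Hugo < Nico < Fred < Omar < Ravi.
With Ravi < Paz: Hugo < Nico < Fred < Omar < Ravi < Paz.
So Paz is taller.

Paz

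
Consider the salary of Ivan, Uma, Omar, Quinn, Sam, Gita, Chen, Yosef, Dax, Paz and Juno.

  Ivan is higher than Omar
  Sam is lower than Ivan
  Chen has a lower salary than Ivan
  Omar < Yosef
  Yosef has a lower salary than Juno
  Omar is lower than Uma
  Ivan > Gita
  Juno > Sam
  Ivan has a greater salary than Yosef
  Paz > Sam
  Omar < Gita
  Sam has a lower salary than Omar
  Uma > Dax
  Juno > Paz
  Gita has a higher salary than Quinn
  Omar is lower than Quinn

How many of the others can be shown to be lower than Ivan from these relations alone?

6

Directly below Ivan: Sam, Omar, Yosef, Gita, Chen.
One step further: Quinn (6 so far).
Nothing else is reachable below Ivan; 6 in all.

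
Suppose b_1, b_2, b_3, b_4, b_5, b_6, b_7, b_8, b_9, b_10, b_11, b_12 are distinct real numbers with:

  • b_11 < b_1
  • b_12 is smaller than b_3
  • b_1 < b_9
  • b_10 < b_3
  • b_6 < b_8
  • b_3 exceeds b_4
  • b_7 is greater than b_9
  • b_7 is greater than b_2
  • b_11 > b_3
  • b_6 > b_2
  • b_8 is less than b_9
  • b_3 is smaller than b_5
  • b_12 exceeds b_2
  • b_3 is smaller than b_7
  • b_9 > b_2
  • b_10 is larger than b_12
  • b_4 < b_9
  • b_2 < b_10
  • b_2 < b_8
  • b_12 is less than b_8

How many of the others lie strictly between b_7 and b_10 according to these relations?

4

The relations place b_10 below b_7. An element lies strictly between them when it is forced above b_10 and also forced below b_7.
Above b_10: {b_3, b_5, b_11, b_1, b_9}. Below b_7: {b_2, b_6, b_12, b_4, b_3, b_8, b_11, b_1, b_9}.
Intersection: {b_3, b_11, b_1, b_9} — 4.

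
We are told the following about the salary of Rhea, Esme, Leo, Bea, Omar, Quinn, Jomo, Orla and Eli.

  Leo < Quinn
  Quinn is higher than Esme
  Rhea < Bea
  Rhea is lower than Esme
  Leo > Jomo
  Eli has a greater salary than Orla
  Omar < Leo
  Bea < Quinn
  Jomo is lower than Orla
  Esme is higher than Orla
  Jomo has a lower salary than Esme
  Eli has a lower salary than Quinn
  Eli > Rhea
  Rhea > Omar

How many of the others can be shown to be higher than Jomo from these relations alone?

5

Directly above Jomo: Orla, Esme, Leo.
One step further: Eli, Quinn (5 so far).
No other element is forced above Jomo by the given relations, so the count is 5.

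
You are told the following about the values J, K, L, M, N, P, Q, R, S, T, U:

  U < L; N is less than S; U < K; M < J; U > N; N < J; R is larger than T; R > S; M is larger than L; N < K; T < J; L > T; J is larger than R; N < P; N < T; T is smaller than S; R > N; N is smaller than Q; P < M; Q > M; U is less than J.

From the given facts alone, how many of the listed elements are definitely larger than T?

6

The elements the relations force above T are L, M, S, R, Q, J — no chain reaches any other.
That is 6.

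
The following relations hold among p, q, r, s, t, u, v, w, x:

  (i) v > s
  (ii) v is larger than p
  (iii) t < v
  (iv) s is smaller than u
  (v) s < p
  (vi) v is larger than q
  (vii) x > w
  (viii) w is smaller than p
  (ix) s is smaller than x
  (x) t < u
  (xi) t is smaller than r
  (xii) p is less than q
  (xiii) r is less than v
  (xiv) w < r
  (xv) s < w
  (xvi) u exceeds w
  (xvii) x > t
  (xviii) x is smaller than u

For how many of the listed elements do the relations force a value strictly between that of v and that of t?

1

The relations place t below v. An element lies strictly between them when it is forced above t and also forced below v.
Above t: {r, x, u}. Below v: {s, w, p, r, q}.
Intersection: {r} — 1.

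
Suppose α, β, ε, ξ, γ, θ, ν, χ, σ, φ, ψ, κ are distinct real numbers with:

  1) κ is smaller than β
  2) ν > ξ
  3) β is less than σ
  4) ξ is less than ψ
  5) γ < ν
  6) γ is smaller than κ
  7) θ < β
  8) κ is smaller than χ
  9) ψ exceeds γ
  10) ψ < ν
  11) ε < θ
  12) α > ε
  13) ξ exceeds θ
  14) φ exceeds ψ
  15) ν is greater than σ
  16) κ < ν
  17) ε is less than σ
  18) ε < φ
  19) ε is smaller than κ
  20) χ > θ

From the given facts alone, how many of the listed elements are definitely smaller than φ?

From φ the given relations immediately reach ε, ψ.
From those, γ, ξ — 4 in total.
From those, θ — 5 in total.
No other element is forced below φ by the given relations, so the count is 5.

5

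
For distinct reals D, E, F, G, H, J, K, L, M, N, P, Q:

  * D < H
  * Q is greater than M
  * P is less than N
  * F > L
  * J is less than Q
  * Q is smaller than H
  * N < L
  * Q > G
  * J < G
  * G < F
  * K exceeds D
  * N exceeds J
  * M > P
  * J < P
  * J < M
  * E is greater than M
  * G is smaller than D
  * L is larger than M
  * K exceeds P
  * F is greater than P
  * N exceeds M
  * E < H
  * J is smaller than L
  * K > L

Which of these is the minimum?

J

Chaining upward from J: directly above it, P, M, G, N, Q, L; then D, F, K, E, H.
That covers every other element, and nothing is given below J, so J is the minimum.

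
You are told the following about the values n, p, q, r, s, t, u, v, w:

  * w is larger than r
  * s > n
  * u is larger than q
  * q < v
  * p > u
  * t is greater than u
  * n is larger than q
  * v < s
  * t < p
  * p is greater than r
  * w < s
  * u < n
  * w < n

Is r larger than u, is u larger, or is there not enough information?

Following every chain through u: above u we get t, n, s, p; below u we get q.
r is not reached, and no chain runs the other way from r to u.
So the given relations leave the order of u and r undetermined.

undetermined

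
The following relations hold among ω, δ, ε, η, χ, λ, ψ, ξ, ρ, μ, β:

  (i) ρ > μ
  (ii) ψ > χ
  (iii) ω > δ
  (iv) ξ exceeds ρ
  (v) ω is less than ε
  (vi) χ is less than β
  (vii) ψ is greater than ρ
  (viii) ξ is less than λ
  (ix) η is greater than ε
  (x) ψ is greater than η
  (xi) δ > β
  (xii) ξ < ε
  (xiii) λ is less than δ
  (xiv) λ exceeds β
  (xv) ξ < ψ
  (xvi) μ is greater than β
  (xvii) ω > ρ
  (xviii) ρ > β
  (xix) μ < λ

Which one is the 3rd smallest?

μ

Chaining the given pairs: χ < β < μ < ρ < ξ < λ < δ < ω < ε < η < ψ.
Counting 3 from the smallest end gives μ.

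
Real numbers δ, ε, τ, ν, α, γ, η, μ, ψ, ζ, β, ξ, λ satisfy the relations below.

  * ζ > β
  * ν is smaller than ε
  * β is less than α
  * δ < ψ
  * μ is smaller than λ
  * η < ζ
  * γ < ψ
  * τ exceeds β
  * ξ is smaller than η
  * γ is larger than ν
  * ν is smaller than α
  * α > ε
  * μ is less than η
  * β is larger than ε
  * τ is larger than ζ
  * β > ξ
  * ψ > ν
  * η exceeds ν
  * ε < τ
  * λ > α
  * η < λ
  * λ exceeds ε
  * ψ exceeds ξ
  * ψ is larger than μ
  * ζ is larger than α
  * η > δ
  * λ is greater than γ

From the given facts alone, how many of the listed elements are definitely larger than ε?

5

The elements the relations force above ε are β, α, ζ, λ, τ — no chain reaches any other.
That is 5.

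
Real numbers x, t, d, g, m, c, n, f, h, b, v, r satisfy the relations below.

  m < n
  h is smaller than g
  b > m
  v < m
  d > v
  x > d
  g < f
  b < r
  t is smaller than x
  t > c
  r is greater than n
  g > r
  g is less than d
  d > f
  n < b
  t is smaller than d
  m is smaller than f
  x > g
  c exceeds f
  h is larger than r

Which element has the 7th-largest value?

h

Piecing the relations together gives one ordering: v < m < n < b < r < h < g < f < c < t < d < x.
The 7th largest is h.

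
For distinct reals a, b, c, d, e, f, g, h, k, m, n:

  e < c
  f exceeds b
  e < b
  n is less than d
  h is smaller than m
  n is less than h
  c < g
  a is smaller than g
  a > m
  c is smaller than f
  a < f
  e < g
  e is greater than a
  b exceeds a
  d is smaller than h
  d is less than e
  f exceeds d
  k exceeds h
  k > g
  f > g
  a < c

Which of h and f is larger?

h < m < a < e < c < g < f, by transitivity through m, a, e, c, g.
So h < f; f is the larger of the two.

f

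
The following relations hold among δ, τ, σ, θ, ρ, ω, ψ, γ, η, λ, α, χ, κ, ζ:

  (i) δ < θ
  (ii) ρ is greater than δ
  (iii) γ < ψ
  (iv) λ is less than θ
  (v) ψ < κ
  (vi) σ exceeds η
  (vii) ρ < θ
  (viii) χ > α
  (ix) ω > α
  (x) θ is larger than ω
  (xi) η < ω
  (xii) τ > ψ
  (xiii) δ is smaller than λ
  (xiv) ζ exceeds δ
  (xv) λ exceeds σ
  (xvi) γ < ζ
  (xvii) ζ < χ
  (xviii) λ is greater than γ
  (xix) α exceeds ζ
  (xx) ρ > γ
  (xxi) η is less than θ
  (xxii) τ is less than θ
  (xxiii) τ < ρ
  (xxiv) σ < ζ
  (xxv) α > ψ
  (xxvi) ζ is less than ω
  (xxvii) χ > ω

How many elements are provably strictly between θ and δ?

The relations place δ below θ. An element lies strictly between them when it is forced above δ and also forced below θ.
Above δ: {ζ, α, λ, ρ, ω, χ}. Below θ: {γ, η, ψ, σ, τ, ζ, α, λ, ρ, ω}.
Intersection: {ζ, α, λ, ρ, ω} — 5.

5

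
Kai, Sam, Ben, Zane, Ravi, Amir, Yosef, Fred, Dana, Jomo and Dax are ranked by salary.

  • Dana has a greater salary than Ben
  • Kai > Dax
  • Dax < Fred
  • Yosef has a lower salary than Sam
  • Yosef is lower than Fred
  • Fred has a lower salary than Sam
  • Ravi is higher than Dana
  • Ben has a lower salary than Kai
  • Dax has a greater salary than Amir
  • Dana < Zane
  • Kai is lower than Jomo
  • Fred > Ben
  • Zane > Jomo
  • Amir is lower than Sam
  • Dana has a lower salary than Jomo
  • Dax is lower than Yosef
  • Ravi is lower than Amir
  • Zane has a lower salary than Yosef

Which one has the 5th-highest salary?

The consecutive relations fix a unique order: Ben < Dana < Ravi < Amir < Dax < Kai < Jomo < Zane < Yosef < Fred < Sam.
The 5th largest is Jomo.

Jomo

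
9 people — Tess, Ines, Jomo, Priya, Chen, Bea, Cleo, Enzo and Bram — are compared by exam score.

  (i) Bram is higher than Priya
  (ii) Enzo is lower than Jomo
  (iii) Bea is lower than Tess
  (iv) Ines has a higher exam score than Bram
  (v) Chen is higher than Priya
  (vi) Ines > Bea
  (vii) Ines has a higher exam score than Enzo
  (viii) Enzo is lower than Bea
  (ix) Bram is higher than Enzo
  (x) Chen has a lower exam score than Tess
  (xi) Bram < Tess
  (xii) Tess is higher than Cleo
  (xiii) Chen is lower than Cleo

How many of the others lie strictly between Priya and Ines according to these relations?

Chaining upward from Priya reaches: Chen, Cleo, Bram, Tess.
Chaining downward from Ines reaches: Enzo, Bea, Bram.
Strictly between Priya and Ines are those in both lists: Bram — 1 element.

1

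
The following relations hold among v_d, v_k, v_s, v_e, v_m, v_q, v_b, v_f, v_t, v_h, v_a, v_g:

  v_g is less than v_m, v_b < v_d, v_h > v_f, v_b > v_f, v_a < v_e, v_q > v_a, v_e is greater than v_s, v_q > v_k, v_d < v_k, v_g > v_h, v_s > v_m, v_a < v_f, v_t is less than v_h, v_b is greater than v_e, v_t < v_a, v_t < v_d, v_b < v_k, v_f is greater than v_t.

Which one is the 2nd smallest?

v_a

Piecing the relations together gives one ordering: v_t < v_a < v_f < v_h < v_g < v_m < v_s < v_e < v_b < v_d < v_k < v_q.
The 2nd smallest is v_a.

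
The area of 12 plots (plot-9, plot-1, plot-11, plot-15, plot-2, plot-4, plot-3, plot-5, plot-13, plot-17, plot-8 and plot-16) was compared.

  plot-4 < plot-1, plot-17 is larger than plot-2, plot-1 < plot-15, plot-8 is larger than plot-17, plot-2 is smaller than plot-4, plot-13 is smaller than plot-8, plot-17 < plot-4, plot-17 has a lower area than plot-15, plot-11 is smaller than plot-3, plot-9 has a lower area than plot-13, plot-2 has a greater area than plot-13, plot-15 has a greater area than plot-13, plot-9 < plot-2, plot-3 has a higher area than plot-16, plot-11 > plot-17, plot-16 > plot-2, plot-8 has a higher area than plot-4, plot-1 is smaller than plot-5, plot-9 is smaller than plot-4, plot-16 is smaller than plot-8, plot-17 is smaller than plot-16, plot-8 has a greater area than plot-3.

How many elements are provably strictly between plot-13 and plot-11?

Chaining upward from plot-13 reaches: plot-2, plot-17, plot-4, plot-16, plot-1, plot-15, plot-5, plot-3, plot-8.
Chaining downward from plot-11 reaches: plot-9, plot-2, plot-17.
Strictly between plot-13 and plot-11 are those in both lists: plot-2, plot-17 — 2 elements.

2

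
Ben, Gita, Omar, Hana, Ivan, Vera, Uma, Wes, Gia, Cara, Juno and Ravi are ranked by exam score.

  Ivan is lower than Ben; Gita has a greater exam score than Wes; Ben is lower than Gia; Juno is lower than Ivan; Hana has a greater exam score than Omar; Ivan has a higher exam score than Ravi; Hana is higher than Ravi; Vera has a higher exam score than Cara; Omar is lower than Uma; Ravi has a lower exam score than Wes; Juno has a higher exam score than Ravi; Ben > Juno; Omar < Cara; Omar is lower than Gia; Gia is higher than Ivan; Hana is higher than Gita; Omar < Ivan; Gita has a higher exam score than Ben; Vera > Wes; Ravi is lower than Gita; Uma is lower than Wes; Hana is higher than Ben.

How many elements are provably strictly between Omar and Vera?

The relations place Omar below Vera. An element lies strictly between them when it is forced above Omar and also forced below Vera.
Above Omar: {Uma, Cara, Ivan, Ben, Gia, Wes, Gita, Hana}. Below Vera: {Ravi, Uma, Cara, Wes}.
Intersection: {Uma, Cara, Wes} — 3.

3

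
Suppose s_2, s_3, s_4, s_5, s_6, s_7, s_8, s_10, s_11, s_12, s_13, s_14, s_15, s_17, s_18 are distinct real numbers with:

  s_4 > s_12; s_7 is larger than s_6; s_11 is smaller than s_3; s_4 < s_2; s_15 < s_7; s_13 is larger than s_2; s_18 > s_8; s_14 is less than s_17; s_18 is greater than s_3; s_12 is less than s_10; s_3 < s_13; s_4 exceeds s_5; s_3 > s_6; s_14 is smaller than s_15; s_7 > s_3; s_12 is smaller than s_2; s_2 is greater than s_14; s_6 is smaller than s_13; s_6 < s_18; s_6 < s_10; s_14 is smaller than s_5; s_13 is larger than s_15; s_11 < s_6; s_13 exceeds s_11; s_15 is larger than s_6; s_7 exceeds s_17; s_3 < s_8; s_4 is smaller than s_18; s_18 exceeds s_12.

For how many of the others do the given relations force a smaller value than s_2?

The elements the relations force below s_2 are s_14, s_5, s_12, s_4 — no chain reaches any other.
That is 4.

4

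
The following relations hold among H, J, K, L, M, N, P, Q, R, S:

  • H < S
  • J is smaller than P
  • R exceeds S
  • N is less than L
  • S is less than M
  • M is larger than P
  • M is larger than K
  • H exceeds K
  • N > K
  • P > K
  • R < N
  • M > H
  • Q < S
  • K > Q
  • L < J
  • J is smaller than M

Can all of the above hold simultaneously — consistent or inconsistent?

consistent

Every relation is compatible with Q < K < H < S < R < N < L < J < P < M; the set is consistent.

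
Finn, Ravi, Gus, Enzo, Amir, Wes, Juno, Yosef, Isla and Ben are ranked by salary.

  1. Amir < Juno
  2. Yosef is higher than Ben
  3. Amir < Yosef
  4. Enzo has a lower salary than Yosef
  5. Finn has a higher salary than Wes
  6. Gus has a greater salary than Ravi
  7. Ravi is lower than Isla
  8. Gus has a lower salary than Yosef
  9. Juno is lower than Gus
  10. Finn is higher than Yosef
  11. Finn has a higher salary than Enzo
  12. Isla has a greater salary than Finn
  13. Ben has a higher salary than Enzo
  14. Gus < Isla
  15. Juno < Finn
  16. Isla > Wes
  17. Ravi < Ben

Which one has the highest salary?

Wes is not greatest since Wes < Isla; Amir is not greatest since Amir < Juno; Enzo is not greatest since Enzo < Ben; Ravi is not greatest since Ravi < Ben; Ben is not greatest since Ben < Yosef; Juno is not greatest since Juno < Finn; Gus is not greatest since Gus < Yosef; Yosef is not greatest since Yosef < Finn; Finn is not greatest since Finn < Isla.
Only Isla has nothing above it, so Isla is the highest salary.

Isla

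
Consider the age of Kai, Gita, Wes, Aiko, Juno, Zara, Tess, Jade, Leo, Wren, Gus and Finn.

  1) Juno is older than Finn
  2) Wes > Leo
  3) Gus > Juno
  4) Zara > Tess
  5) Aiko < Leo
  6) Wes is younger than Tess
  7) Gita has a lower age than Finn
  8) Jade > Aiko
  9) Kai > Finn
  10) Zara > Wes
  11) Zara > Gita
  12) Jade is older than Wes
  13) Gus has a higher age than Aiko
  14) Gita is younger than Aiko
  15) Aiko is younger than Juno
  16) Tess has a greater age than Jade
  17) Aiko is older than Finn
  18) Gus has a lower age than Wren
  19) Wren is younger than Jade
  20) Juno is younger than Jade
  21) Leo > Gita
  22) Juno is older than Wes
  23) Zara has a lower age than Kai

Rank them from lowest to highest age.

Gita < Finn < Aiko < Leo < Wes < Juno < Gus < Wren < Jade < Tess < Zara < Kai

Nothing is placed below Gita, so it is least; from there Gita < Finn; Finn < Aiko; Aiko < Leo; Leo < Wes; Wes < Juno; Juno < Gus; Gus < Wren; Wren < Jade; Jade < Tess; Tess < Zara; Zara < Kai, each given directly.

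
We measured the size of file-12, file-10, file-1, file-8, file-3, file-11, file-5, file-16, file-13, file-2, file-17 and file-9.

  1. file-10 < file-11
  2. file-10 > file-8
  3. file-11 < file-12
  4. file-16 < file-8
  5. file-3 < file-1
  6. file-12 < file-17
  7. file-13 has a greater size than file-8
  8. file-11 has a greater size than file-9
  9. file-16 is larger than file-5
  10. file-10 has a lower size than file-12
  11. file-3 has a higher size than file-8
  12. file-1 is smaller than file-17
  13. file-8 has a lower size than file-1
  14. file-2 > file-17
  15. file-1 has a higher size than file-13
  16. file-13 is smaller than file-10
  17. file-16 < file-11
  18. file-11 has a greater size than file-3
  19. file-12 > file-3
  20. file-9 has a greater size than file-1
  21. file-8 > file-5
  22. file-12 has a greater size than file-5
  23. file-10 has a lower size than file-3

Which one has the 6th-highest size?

file-1

The consecutive relations fix a unique order: file-5 < file-16 < file-8 < file-13 < file-10 < file-3 < file-1 < file-9 < file-11 < file-12 < file-17 < file-2.
Counting 6 from the largest end gives file-1.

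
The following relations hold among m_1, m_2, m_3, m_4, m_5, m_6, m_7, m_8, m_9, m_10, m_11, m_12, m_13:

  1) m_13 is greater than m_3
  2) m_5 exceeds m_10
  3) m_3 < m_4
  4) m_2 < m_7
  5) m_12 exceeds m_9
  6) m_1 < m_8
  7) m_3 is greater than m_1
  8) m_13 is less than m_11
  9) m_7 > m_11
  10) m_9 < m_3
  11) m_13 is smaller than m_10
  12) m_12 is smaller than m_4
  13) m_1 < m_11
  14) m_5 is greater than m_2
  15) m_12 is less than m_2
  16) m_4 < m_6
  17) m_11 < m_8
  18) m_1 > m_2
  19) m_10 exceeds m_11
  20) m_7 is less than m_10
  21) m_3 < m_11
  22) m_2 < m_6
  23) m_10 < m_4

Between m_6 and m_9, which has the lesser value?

Link the given pairs in sequence: m_9 < m_12; m_12 < m_2; m_2 < m_1; m_1 < m_3; m_3 < m_11; m_11 < m_7; m_7 < m_10; m_10 < m_4; m_4 < m_6.
Together: m_9 < m_12 < m_2 < m_1 < m_3 < m_11 < m_7 < m_10 < m_4 < m_6.
So m_9 < m_6; m_9 is the smaller of the two.

m_9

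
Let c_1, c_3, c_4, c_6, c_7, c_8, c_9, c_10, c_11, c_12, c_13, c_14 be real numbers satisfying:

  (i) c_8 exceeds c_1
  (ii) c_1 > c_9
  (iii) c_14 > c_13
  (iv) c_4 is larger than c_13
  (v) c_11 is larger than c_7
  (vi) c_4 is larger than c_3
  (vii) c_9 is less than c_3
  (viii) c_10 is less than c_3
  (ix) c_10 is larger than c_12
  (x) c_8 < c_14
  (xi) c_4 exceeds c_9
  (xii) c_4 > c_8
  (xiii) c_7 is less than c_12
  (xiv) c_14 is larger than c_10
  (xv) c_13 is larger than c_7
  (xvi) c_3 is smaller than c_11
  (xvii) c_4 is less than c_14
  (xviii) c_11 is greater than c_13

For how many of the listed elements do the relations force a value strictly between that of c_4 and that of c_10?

Chaining upward from c_10 reaches: c_3, c_14, c_11.
Chaining downward from c_4 reaches: c_7, c_9, c_1, c_12, c_8, c_13, c_3.
Strictly between c_10 and c_4 are those in both lists: c_3 — 1 element.

1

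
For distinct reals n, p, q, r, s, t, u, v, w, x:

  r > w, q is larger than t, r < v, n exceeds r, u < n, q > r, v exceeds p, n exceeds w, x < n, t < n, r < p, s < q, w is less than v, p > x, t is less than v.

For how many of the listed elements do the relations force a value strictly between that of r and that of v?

The relations place r below v. An element lies strictly between them when it is forced above r and also forced below v.
Above r: {p, q, n}. Below v: {w, t, x, p}.
Intersection: {p} — 1.

1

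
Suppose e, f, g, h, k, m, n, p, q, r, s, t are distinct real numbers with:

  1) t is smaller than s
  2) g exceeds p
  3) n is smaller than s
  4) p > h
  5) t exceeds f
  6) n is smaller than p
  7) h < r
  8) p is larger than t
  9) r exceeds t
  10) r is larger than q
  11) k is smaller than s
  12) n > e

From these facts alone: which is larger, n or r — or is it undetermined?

Following every chain through n: above n we get p, s, g; below n we get e.
r is not reached, and no chain runs the other way from r to n.
So the given relations leave the order of n and r undetermined.

undetermined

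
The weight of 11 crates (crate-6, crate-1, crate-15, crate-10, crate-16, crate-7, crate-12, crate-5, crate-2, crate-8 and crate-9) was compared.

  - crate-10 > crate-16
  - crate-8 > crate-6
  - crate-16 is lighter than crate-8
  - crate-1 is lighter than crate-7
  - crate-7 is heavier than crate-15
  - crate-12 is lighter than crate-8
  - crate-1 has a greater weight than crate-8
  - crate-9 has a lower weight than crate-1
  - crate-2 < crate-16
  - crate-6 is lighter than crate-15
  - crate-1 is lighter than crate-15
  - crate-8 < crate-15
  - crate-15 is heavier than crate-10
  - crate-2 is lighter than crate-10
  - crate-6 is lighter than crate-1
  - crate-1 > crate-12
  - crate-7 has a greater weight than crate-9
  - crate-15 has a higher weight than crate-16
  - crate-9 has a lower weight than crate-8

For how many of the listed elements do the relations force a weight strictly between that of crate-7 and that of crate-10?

Chaining upward from crate-10 reaches: crate-15.
Chaining downward from crate-7 reaches: crate-9, crate-12, crate-2, crate-6, crate-16, crate-8, crate-1, crate-15.
Strictly between crate-10 and crate-7 are those in both lists: crate-15 — 1 element.

1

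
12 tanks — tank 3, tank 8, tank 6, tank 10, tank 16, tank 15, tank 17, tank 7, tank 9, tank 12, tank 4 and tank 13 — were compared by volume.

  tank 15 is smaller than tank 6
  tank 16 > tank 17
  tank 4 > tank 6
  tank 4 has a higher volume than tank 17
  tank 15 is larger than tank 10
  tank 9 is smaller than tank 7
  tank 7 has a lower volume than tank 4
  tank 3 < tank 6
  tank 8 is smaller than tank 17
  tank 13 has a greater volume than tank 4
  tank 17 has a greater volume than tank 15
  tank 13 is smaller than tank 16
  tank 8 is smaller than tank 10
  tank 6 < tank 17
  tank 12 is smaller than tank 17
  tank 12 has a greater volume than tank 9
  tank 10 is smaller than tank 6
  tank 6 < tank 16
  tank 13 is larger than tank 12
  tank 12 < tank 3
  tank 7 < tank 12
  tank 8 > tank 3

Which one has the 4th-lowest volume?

tank 3

Chaining the given pairs: tank 9 < tank 7 < tank 12 < tank 3 < tank 8 < tank 10 < tank 15 < tank 6 < tank 17 < tank 4 < tank 13 < tank 16.
The 4th smallest is tank 3.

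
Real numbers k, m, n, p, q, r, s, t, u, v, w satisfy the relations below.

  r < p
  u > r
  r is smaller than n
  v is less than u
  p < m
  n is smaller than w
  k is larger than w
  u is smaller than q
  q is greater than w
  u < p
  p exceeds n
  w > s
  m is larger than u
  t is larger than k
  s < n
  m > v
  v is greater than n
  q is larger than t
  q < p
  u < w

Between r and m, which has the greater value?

Following the relations from r: r < n < v < u < w < k < t < q < p < m.
So r < m; m is the larger of the two.

m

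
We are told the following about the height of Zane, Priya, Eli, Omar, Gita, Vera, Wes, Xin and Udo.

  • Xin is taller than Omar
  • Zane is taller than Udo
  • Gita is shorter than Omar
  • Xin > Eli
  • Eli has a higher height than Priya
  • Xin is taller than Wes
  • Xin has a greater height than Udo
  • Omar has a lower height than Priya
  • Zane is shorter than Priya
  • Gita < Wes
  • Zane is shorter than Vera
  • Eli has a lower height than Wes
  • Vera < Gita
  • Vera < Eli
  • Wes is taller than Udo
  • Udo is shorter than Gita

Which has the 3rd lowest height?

Vera

Chaining the given pairs: Udo < Zane < Vera < Gita < Omar < Priya < Eli < Wes < Xin.
Counting 3 from the smallest end gives Vera.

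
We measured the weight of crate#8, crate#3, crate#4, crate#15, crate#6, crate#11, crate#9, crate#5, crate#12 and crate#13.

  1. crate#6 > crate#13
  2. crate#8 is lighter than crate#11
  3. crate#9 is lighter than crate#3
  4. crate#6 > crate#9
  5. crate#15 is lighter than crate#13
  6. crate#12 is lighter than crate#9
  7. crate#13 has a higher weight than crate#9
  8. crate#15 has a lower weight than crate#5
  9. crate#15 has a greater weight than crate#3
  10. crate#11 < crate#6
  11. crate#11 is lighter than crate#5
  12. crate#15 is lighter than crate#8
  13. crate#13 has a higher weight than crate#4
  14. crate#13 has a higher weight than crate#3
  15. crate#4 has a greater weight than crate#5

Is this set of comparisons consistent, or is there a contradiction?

Every relation is compatible with crate#12 < crate#9 < crate#3 < crate#15 < crate#8 < crate#11 < crate#5 < crate#4 < crate#13 < crate#6; the set is consistent.

consistent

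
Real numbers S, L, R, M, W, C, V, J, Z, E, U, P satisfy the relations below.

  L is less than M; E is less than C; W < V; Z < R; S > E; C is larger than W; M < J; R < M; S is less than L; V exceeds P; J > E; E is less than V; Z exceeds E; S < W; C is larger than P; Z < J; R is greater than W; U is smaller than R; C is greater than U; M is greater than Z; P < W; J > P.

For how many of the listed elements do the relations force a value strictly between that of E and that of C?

Chaining upward from E reaches: S, W, V, L, Z, R, M, J.
Chaining downward from C reaches: P, U, S, W.
Strictly between E and C are those in both lists: S, W — 2 elements.

2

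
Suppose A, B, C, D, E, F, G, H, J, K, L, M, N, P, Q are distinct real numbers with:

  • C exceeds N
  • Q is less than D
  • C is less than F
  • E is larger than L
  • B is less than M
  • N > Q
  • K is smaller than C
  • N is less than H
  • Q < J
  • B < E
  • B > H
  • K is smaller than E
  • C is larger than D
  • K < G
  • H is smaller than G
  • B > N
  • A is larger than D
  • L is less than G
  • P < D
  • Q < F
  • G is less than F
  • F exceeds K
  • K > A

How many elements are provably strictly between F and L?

1

The relations place L below F. An element lies strictly between them when it is forced above L and also forced below F.
Above L: {G, E}. Below F: {Q, N, P, D, H, A, K, G, C}.
Intersection: {G} — 1.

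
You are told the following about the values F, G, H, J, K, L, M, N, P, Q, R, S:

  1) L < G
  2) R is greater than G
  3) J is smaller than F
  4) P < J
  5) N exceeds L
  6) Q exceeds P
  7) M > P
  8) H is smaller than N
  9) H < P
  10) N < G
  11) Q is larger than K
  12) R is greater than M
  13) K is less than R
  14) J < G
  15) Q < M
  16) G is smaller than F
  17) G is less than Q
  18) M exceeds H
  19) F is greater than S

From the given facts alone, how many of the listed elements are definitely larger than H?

8

Directly above H: P, N, M.
One step further: J, G, Q, R (7 so far).
One step further: F (8 so far).
Nothing else is reachable above H; 8 in all.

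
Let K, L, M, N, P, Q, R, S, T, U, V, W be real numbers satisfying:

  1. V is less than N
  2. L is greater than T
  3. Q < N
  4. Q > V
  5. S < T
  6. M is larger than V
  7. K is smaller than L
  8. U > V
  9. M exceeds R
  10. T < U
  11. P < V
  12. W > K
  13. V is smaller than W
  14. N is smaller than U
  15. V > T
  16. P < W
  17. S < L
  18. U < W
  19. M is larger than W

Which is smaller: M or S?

The relevant relations are S < T; T < V; V < Q; Q < N; N < U; U < W; W < M.
Together: S < T < V < Q < N < U < W < M.
So S < M; S is the smaller of the two.

S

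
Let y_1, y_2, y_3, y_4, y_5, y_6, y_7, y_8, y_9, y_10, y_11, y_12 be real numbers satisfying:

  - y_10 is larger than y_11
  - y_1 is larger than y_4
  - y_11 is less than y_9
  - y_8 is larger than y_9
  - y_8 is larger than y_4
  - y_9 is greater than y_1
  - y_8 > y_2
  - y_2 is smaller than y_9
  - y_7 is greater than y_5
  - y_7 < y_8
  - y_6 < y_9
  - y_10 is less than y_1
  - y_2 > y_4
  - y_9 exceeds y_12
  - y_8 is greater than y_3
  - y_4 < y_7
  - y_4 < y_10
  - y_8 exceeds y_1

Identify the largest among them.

y_11 is not greatest since y_11 < y_9; y_4 is not greatest since y_4 < y_8; y_12 is not greatest since y_12 < y_9; y_10 is not greatest since y_10 < y_1; y_1 is not greatest since y_1 < y_9; y_6 is not greatest since y_6 < y_9; y_3 is not greatest since y_3 < y_8; y_2 is not greatest since y_2 < y_9; y_5 is not greatest since y_5 < y_7; y_7 is not greatest since y_7 < y_8; y_9 is not greatest since y_9 < y_8.
Only y_8 has nothing above it, so y_8 is the largest.

y_8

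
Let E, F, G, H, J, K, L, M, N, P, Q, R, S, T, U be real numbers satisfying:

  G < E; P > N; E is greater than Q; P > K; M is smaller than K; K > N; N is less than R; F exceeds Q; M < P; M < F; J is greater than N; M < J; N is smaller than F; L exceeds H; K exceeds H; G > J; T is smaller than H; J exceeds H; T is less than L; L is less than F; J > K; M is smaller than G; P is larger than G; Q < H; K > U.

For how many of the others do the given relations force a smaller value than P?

From P the given relations immediately reach M, N, K, G.
From those, H, U, J — 7 in total.
From those, Q, T — 9 in total.
Nothing else is reachable below P; 9 in all.

9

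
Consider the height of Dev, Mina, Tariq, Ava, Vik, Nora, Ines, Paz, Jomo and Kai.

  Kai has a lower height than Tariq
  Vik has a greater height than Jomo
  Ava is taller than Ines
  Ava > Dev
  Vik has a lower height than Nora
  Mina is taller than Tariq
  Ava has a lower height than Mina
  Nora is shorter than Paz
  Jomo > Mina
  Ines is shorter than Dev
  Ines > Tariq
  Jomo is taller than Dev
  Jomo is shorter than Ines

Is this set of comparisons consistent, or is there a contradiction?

inconsistent

Chaining the given relations yields Ines < Dev < Ava < Mina < Jomo, so Ines < Jomo. But one relation states Jomo < Ines. These cannot both hold.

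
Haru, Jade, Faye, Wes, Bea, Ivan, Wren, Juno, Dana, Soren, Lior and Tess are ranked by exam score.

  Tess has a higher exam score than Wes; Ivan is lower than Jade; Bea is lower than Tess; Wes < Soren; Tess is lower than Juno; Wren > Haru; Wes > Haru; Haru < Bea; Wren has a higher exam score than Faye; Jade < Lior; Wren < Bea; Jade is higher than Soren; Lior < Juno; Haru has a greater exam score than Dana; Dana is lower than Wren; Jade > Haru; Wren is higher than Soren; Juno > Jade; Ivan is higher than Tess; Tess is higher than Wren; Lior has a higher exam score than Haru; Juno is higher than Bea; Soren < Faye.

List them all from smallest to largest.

The consecutive links are each given: Dana < Haru; Haru < Wes; Wes < Soren; Soren < Faye; Faye < Wren; Wren < Bea; Bea < Tess; Tess < Ivan; Ivan < Jade; Jade < Lior; Lior < Juno.

Dana < Haru < Wes < Soren < Faye < Wren < Bea < Tess < Ivan < Jade < Lior < Juno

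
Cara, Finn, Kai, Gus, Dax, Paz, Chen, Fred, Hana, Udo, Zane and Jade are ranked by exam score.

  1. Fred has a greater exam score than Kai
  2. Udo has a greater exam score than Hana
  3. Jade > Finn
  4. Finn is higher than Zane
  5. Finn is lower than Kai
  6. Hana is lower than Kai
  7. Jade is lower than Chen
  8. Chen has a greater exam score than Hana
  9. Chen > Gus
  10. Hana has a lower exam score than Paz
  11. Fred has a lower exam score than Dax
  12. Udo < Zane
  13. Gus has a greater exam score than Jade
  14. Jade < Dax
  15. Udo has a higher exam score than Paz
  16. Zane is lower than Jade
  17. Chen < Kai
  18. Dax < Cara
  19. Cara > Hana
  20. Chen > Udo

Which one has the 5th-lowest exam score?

Piecing the relations together gives one ordering: Hana < Paz < Udo < Zane < Finn < Jade < Gus < Chen < Kai < Fred < Dax < Cara.
The 5th smallest is Finn.

Finn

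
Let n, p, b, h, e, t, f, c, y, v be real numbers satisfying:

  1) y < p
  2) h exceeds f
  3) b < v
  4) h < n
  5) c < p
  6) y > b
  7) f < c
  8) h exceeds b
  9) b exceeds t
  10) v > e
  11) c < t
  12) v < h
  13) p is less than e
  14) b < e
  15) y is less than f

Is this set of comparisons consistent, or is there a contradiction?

inconsistent

Chaining the given relations yields f < c < t < b < y, so f < y. But one relation states y < f. These cannot both hold.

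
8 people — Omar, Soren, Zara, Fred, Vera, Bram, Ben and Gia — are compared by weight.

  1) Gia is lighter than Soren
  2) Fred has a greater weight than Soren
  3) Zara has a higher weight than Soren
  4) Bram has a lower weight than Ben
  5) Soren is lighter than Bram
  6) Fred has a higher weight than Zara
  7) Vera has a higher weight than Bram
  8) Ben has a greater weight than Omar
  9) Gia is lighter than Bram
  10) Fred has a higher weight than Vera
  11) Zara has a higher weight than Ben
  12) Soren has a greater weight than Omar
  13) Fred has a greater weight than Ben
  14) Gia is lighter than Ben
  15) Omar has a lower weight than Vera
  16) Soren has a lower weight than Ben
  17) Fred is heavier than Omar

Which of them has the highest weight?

Fred

Chaining downward from Fred: directly below it, Omar, Soren, Vera, Ben, Zara; then Gia, Bram.
That covers every other element, and nothing is given above Fred, so Fred is the highest weight.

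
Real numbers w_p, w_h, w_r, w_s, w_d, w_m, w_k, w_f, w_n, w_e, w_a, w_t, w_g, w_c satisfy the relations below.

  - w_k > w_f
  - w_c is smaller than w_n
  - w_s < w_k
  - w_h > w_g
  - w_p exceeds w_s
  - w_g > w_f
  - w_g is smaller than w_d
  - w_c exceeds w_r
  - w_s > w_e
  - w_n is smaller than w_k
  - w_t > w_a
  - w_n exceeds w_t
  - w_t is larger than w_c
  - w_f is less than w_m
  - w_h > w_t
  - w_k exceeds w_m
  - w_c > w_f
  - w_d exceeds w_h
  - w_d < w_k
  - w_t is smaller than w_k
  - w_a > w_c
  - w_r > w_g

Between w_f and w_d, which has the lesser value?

w_f

w_f < w_g and w_g < w_r give w_f < w_r.
Then w_r < w_c extends the chain to w_c.
Then w_c < w_a extends the chain to w_a.
Then w_a < w_t extends the chain to w_t.
Then w_t < w_h extends the chain to w_h.
Then w_h < w_d extends the chain to w_d.
So w_f < w_d; w_f is the smaller of the two.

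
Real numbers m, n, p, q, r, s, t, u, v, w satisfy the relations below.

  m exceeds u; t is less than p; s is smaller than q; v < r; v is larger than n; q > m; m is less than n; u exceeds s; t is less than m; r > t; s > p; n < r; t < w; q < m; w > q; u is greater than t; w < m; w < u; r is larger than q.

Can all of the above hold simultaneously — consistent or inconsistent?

inconsistent

We have m < q stated directly, yet also q < w < u < m by chaining the others — so q < m. Contradiction.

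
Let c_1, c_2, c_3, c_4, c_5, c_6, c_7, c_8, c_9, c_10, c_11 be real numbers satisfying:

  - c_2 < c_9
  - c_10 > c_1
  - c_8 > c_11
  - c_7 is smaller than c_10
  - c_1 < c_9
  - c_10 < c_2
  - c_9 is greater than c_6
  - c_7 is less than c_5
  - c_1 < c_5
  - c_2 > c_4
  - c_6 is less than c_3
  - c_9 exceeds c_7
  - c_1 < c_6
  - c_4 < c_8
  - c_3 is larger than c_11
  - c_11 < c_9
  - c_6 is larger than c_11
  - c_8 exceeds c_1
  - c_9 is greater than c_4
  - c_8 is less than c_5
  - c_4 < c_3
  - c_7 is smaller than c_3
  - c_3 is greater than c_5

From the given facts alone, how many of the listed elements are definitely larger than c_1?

7

The elements the relations force above c_1 are c_8, c_5, c_6, c_10, c_2, c_9, c_3 — no chain reaches any other.
That is 7.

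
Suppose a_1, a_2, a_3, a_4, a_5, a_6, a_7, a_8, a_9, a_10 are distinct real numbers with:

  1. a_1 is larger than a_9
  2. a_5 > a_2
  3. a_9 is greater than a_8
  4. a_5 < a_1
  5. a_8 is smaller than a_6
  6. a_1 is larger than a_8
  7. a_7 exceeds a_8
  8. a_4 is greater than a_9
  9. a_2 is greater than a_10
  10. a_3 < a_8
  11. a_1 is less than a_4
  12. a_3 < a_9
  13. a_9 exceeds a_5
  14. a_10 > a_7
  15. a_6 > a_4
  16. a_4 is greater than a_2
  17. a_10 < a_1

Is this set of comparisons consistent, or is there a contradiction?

consistent

Every relation is compatible with a_3 < a_8 < a_7 < a_10 < a_2 < a_5 < a_9 < a_1 < a_4 < a_6; the set is consistent.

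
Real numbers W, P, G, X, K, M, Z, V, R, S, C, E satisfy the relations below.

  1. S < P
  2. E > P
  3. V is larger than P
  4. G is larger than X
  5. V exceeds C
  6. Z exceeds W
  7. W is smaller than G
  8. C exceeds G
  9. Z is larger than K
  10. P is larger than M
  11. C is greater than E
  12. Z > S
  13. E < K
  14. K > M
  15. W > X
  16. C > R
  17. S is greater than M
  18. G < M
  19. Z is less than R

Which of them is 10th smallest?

R

Chaining the given pairs: X < W < G < M < S < P < E < K < Z < R < C < V.
The 10th smallest is R.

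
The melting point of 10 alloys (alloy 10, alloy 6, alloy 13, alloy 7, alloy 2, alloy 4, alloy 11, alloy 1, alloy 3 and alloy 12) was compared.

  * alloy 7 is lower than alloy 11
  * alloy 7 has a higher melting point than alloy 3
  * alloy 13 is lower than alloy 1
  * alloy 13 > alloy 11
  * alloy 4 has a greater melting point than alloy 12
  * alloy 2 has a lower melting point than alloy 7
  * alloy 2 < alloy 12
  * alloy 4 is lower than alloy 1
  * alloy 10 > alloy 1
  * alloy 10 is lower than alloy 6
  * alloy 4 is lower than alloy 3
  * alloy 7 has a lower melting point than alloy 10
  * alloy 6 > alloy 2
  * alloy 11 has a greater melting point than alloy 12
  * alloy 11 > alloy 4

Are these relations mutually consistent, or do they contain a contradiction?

consistent

Every relation is compatible with alloy 2 < alloy 12 < alloy 4 < alloy 3 < alloy 7 < alloy 11 < alloy 13 < alloy 1 < alloy 10 < alloy 6; the set is consistent.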